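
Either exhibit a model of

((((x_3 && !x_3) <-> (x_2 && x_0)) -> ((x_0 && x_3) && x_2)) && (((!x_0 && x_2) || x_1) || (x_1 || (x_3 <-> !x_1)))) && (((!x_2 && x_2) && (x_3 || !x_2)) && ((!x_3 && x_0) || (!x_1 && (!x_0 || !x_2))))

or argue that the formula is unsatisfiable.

Unsatisfiable — no assignment works.

Case x_2 = True: the conjunct !x_2 is False.
Case x_2 = False: the conjunct x_2 is False.
Both cases fail — unsatisfiable.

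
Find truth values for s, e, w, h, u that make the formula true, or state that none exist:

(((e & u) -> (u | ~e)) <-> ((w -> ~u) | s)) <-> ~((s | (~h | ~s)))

s = False; e = True; w = True; h = False; u = True

  (((e & u) -> (u | ~e)) <-> ((w -> ~u) | s)) <-> ~((s | (~h | ~s))) = True
    ((e & u) -> (u | ~e)) <-> ((w -> ~u) | s) = False
      (e & u) -> (u | ~e) = True
        e & u = True
        u | ~e = True
          ~e = False
      (w -> ~u) | s = False
        w -> ~u = False
          ~u = False
    ~((s | (~h | ~s))) = False
      s | (~h | ~s) = True
        ~h | ~s = True
          ~h = True
          ~s = True
The formula evaluates to True.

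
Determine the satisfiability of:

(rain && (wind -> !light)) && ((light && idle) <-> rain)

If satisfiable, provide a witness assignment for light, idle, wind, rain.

light=T, idle=T, wind=F, rain=T

  rain && (wind -> !light) = True
    wind -> !light = True
      !light = False
  (light && idle) <-> rain = True
    light && idle = True
Both conjuncts True, so the formula holds.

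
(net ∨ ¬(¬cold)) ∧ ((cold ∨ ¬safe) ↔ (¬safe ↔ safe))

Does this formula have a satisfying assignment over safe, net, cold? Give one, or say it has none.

safe = True, net = True, cold = False

  net ∨ ¬(¬cold) = True
    ¬(¬cold) = False
      ¬cold = True
  (cold ∨ ¬safe) ↔ (¬safe ↔ safe) = True
    cold ∨ ¬safe = False
      ¬safe = False
    ¬safe ↔ safe = False
      ¬safe = False
Both conjuncts True, so the formula holds.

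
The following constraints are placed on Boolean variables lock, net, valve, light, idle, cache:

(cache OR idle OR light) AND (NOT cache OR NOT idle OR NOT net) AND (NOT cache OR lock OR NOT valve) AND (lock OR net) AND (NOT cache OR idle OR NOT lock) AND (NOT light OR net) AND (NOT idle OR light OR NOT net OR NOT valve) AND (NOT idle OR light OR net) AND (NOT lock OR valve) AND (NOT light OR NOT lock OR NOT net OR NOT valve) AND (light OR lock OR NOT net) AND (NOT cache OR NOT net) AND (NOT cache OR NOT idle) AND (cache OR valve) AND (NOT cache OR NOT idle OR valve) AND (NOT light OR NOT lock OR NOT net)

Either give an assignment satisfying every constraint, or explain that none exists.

Set lock = False.
  then (lock OR net) forces net = True.
  then (light OR lock OR NOT net) forces light = True.
  then (NOT cache OR NOT net) forces cache = False.
  then (cache OR valve) forces valve = True.
Set idle = False.
All clauses satisfied.

lock=F, net=T, valve=T, light=T, idle=F, cache=F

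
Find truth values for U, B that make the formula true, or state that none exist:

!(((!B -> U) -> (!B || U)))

U = False, B = True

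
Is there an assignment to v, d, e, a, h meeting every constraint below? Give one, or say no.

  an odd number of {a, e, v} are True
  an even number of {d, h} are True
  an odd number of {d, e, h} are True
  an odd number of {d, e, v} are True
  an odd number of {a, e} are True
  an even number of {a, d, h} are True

v = False; d = False; e = True; a = False; h = False

{a, e, v}: 1 true → odd ✓
{d, h}: 0 true → even ✓
{d, e, h}: 1 true → odd ✓
{d, e, v}: 1 true → odd ✓
{a, e}: 1 true → odd ✓
{a, d, h}: 0 true → even ✓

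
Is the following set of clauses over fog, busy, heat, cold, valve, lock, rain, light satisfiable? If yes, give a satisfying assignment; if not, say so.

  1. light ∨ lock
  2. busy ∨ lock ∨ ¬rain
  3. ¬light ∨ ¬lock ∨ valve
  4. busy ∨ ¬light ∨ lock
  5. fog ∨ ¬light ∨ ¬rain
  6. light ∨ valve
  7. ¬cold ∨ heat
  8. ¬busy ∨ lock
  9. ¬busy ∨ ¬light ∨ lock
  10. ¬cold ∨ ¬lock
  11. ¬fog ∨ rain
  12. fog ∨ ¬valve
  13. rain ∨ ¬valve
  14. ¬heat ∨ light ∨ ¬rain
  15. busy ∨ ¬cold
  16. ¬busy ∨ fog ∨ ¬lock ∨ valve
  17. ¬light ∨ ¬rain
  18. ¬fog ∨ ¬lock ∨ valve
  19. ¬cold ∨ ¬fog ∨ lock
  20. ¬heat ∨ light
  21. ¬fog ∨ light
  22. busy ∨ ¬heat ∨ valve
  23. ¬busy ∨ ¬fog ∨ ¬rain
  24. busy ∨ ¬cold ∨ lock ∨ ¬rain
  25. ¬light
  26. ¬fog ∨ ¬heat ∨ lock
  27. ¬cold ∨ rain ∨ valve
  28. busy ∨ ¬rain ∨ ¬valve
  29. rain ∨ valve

Case fog = True:
  (¬fog ∨ rain) forces rain = True.
  (¬light ∨ ¬rain) forces light = False.
  Clause (¬fog ∨ light) is falsified — contradiction.
Case fog = False:
  (fog ∨ ¬valve) forces valve = False.
  (light ∨ valve) forces light = True.
  Clause (¬light) is falsified — contradiction.
Both cases fail, so the formula is unsatisfiable.

UNSATISFIABLE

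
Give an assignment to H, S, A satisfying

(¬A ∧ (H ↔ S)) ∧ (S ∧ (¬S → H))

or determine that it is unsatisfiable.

H=T; S=T; A=F

  ¬A ∧ (H ↔ S) = True
    ¬A = True
    H ↔ S = True
  S ∧ (¬S → H) = True
    ¬S → H = True
      ¬S = False
Both conjuncts True, so the formula holds.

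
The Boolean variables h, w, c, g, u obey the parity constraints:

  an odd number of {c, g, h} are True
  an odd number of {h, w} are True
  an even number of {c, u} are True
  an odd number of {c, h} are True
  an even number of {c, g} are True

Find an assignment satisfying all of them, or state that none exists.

h = True, w = False, c = False, g = False, u = False

{c, g, h}: 1 true → odd ✓
{h, w}: 1 true → odd ✓
{c, u}: 0 true → even ✓
{c, h}: 1 true → odd ✓
{c, g}: 0 true → even ✓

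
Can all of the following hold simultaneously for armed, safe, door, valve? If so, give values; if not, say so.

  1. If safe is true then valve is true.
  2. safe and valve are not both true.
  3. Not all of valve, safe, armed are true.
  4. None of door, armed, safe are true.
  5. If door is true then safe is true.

armed=F, safe=F, door=F, valve=T

  (1) safe=F ⇒ valve: vacuous ✓
  (2) safe=F, valve=T — not both ✓
  (3) {valve, safe, armed}: 1/3 true — not all ✓
  (4) {door, armed, safe}: 0 true — none ✓
  (5) door=F ⇒ safe: vacuous ✓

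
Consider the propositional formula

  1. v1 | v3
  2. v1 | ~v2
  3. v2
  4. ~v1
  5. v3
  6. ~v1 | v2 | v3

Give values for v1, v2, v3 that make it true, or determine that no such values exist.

No satisfying assignment exists.

Case v2 = True:
  (v1 | ~v2) forces v1 = True.
  Clause (~v1) is falsified — contradiction.
Case v2 = False:
  Clause (v2) is falsified — contradiction.
Both cases fail, so the formula is unsatisfiable.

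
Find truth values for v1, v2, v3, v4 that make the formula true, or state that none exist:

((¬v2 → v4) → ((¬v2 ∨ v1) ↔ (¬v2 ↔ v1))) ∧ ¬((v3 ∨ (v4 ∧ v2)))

v1 = True; v2 = False; v3 = False; v4 = False

  (¬v2 → v4) → ((¬v2 ∨ v1) ↔ (¬v2 ↔ v1)) = True
    ¬v2 → v4 = False
      ¬v2 = True
    (¬v2 ∨ v1) ↔ (¬v2 ↔ v1) = True
      ¬v2 ∨ v1 = True
        ¬v2 = True
      ¬v2 ↔ v1 = True
        ¬v2 = True
  ¬((v3 ∨ (v4 ∧ v2))) = True
    v3 ∨ (v4 ∧ v2) = False
      v4 ∧ v2 = False
Both conjuncts True, so the formula holds.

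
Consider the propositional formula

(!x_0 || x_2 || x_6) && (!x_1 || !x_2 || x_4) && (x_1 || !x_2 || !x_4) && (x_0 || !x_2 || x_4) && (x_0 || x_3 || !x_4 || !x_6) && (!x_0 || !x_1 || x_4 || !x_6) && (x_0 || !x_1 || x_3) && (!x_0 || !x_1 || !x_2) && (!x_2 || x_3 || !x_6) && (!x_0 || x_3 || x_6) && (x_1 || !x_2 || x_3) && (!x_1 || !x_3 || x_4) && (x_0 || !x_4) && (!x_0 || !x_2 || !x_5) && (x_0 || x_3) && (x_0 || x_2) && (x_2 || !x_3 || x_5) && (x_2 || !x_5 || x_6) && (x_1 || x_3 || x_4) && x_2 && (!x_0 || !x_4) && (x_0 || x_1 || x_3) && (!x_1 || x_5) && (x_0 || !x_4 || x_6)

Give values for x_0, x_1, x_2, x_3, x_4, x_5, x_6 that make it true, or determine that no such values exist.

x_0=T, x_1=F, x_2=T, x_3=T, x_4=F, x_5=F, x_6=F

Unit clause (x_2) forces x_2 = True.
Try x_0 = False:
  (x_0 || !x_2 || x_4) forces x_4 = True.
  clause (x_0 || !x_4) is falsified — backtrack.
So x_0 = True.
  then (!x_0 || !x_1 || !x_2) forces x_1 = False.
  then (x_1 || !x_2 || x_3) forces x_3 = True.
  then (!x_0 || !x_2 || !x_5) forces x_5 = False.
  then (!x_0 || !x_4) forces x_4 = False.
Set x_6 = False.
All clauses satisfied.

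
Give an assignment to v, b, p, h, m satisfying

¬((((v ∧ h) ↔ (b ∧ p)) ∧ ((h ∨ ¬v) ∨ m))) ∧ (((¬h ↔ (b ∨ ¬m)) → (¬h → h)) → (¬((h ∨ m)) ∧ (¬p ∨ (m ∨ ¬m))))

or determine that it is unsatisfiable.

v=T, b=T, p=F, h=F, m=F

  ¬((((v ∧ h) ↔ (b ∧ p)) ∧ ((h ∨ ¬v) ∨ m))) = True
    ((v ∧ h) ↔ (b ∧ p)) ∧ ((h ∨ ¬v) ∨ m) = False
      (v ∧ h) ↔ (b ∧ p) = True
        v ∧ h = False
        b ∧ p = False
      (h ∨ ¬v) ∨ m = False
        h ∨ ¬v = False
          ¬v = False
  ((¬h ↔ (b ∨ ¬m)) → (¬h → h)) → (¬((h ∨ m)) ∧ (¬p ∨ (m ∨ ¬m))) = True
    (¬h ↔ (b ∨ ¬m)) → (¬h → h) = False
      ¬h ↔ (b ∨ ¬m) = True
        ¬h = True
        b ∨ ¬m = True
          ¬m = True
      ¬h → h = False
        ¬h = True
    ¬((h ∨ m)) ∧ (¬p ∨ (m ∨ ¬m)) = True
      ¬((h ∨ m)) = True
        h ∨ m = False
      ¬p ∨ (m ∨ ¬m) = True
        ¬p = True
        m ∨ ¬m = True
          ¬m = True
Both conjuncts True, so the formula holds.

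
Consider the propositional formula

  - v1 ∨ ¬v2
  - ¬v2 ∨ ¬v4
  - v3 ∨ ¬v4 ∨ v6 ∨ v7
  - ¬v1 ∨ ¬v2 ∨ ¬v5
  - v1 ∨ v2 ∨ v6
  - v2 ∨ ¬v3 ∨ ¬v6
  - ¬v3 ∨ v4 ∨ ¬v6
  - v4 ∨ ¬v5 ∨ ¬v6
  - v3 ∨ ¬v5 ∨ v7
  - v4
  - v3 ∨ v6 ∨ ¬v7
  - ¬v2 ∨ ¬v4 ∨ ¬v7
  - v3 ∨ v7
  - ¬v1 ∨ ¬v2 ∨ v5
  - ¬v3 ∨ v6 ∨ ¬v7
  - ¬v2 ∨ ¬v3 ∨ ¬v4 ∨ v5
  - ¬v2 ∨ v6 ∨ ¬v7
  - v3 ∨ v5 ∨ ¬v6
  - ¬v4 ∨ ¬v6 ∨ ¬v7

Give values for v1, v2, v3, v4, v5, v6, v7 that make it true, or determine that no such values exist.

v1 = True, v2 = False, v3 = True, v4 = True, v5 = True, v6 = False, v7 = False

Unit clause (v4) forces v4 = True.
In (¬v2 ∨ ¬v4) only ¬v2 is left, so v2 = False.
Try v1 = False:
  (v1 ∨ v2 ∨ v6) forces v6 = True.
  (v2 ∨ ¬v3 ∨ ¬v6) forces v3 = False.
  (v3 ∨ v7) forces v7 = True.
  clause (¬v4 ∨ ¬v6 ∨ ¬v7) is falsified — backtrack.
So v1 = True.
Try v3 = False:
  (v3 ∨ v7) forces v7 = True.
  (v3 ∨ v6 ∨ ¬v7) forces v6 = True.
  clause (¬v4 ∨ ¬v6 ∨ ¬v7) is falsified — backtrack.
So v3 = True.
  then (v2 ∨ ¬v3 ∨ ¬v6) forces v6 = False.
  then (¬v3 ∨ v6 ∨ ¬v7) forces v7 = False.
Set v5 = True.
All clauses satisfied.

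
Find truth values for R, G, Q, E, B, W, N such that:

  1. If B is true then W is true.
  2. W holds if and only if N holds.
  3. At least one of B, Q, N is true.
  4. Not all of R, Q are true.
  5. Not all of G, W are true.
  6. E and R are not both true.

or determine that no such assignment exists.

R: False, G: False, Q: True, E: True, B: False, W: False, N: False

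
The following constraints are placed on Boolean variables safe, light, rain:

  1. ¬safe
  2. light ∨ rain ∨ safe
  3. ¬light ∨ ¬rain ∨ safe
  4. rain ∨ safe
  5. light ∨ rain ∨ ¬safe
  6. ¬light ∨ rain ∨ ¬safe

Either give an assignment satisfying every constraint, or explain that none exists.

safe: False, light: False, rain: True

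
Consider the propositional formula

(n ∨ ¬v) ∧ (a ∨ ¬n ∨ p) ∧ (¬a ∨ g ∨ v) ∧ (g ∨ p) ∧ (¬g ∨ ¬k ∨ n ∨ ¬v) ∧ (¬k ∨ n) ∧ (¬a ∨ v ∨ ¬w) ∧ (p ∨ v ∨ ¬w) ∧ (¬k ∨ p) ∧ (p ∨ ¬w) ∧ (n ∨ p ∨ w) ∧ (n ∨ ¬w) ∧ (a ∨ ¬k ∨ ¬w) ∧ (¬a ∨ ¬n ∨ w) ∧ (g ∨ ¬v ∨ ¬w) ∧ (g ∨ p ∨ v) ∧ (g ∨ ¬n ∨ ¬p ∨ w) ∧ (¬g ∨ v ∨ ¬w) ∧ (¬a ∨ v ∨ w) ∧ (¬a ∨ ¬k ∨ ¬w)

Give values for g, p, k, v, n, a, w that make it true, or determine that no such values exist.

g: True; p: True; k: True; v: False; n: True; a: False; w: False

Set g = True.
Try p = False:
  (¬k ∨ p) forces k = False.
  (p ∨ ¬w) forces w = False.
  (n ∨ p ∨ w) forces n = True.
  (a ∨ ¬n ∨ p) forces a = True.
  clause (¬a ∨ ¬n ∨ w) is falsified — backtrack.
So p = True.
Set k = True.
  then (¬k ∨ n) forces n = True.
Set v = False.
  then (¬g ∨ v ∨ ¬w) forces w = False.
  then (¬a ∨ v ∨ w) forces a = False.
All clauses satisfied.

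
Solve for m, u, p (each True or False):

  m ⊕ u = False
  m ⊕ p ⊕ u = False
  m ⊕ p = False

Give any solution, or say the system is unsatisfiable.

m=F, u=F, p=F

m ⊕ u = F ⊕ F = False ✓
m ⊕ p ⊕ u = F ⊕ F ⊕ F = False ✓
m ⊕ p = F ⊕ F = False ✓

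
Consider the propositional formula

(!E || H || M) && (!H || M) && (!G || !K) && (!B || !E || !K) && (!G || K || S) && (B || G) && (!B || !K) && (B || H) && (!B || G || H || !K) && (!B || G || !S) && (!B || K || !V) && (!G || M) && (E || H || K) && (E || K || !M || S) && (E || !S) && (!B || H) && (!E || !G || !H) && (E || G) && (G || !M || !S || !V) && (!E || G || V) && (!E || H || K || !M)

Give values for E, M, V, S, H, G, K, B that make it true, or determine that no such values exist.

UNSATISFIABLE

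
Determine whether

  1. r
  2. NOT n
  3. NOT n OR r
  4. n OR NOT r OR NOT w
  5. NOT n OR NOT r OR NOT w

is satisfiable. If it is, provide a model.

n = False, w = False, r = True

Unit clause (r) forces r = True.
Unit clause (NOT n) forces n = False.
In (n OR NOT r OR NOT w) only NOT w is left, so w = False.
Check each clause:
  (r): r holds.
  (NOT n): NOT n holds.
  (NOT n OR r): NOT n holds.
  (n OR NOT r OR NOT w): NOT w holds.
  (NOT n OR NOT r OR NOT w): NOT n holds.
All clauses satisfied.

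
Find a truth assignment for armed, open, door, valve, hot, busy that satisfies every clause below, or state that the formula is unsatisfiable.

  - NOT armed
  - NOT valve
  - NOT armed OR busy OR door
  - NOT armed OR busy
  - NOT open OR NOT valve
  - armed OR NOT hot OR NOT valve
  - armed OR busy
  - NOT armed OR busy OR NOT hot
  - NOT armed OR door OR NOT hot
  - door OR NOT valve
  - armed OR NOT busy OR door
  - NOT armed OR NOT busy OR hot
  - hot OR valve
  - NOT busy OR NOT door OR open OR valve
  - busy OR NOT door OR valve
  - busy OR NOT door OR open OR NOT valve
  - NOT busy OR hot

Unit clause (NOT armed) forces armed = False.
Unit clause (NOT valve) forces valve = False.
In (armed OR busy) only busy is left, so busy = True.
In (armed OR NOT busy OR door) only door is left, so door = True.
In (hot OR valve) only hot is left, so hot = True.
In (NOT busy OR NOT door OR open OR valve) only open is left, so open = True.
All clauses satisfied.

armed: False, open: True, door: True, valve: False, hot: True, busy: True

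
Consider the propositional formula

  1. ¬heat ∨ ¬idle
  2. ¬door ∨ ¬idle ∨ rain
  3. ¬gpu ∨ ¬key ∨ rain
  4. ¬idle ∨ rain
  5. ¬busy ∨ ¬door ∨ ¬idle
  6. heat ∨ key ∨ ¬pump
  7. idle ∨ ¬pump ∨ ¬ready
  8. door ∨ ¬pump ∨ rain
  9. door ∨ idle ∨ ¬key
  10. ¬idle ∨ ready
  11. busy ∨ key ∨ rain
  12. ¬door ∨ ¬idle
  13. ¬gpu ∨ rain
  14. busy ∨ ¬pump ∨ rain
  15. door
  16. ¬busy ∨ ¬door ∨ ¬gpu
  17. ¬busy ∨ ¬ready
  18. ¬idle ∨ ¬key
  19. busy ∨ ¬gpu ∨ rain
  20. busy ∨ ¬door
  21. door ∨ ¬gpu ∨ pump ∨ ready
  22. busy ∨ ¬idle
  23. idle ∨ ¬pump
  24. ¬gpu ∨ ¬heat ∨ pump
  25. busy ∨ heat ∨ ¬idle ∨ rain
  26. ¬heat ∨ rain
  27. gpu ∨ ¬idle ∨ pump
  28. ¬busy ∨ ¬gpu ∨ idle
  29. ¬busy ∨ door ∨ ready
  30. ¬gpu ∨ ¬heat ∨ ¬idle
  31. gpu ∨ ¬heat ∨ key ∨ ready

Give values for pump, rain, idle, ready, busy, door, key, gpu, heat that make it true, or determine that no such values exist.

Unit clause (door) forces door = True.
In (busy ∨ ¬door) only busy is left, so busy = True.
In (¬busy ∨ ¬door ∨ ¬idle) only ¬idle is left, so idle = False.
In (¬busy ∨ ¬door ∨ ¬gpu) only ¬gpu is left, so gpu = False.
In (¬busy ∨ ¬ready) only ¬ready is left, so ready = False.
In (idle ∨ ¬pump) only ¬pump is left, so pump = False.
Set rain = False.
  then (¬heat ∨ rain) forces heat = False.
Set key = False.
All clauses satisfied.

pump = False, rain = False, idle = False, ready = False, busy = True, door = True, key = False, gpu = False, heat = False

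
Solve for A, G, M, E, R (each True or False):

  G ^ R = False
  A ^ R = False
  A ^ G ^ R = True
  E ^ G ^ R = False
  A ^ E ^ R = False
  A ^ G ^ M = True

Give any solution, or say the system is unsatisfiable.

A = True, G = True, M = True, E = False, R = True

G ^ R = T ^ T = False ✓
A ^ R = T ^ T = False ✓
A ^ G ^ R = T ^ T ^ T = True ✓
E ^ G ^ R = F ^ T ^ T = False ✓
A ^ E ^ R = T ^ F ^ T = False ✓
A ^ G ^ M = T ^ T ^ T = True ✓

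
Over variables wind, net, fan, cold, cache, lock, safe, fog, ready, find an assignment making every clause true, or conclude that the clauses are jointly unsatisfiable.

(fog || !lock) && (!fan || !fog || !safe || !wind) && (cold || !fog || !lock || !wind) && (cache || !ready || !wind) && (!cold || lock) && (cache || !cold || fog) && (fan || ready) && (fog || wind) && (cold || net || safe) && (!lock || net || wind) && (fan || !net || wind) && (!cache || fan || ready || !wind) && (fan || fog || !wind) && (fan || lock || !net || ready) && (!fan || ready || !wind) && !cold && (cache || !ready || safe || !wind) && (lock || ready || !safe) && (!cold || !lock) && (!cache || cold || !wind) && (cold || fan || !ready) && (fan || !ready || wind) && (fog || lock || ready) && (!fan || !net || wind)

wind=F, net=F, fan=T, cold=F, cache=F, lock=F, safe=T, fog=T, ready=T

Unit clause (!cold) forces cold = False.
Try wind = True:
  (!cache || cold || !wind) forces cache = False.
  (cache || !ready || !wind) forces ready = False.
  (fan || ready) forces fan = True.
  clause (!fan || ready || !wind) is falsified — backtrack.
So wind = False.
  then (fog || wind) forces fog = True.
Set net = False.
  then (cold || net || safe) forces safe = True.
  then (!lock || net || wind) forces lock = False.
  then (lock || ready || !safe) forces ready = True.
  then (cold || fan || !ready) forces fan = True.
Set cache = False.
All clauses satisfied.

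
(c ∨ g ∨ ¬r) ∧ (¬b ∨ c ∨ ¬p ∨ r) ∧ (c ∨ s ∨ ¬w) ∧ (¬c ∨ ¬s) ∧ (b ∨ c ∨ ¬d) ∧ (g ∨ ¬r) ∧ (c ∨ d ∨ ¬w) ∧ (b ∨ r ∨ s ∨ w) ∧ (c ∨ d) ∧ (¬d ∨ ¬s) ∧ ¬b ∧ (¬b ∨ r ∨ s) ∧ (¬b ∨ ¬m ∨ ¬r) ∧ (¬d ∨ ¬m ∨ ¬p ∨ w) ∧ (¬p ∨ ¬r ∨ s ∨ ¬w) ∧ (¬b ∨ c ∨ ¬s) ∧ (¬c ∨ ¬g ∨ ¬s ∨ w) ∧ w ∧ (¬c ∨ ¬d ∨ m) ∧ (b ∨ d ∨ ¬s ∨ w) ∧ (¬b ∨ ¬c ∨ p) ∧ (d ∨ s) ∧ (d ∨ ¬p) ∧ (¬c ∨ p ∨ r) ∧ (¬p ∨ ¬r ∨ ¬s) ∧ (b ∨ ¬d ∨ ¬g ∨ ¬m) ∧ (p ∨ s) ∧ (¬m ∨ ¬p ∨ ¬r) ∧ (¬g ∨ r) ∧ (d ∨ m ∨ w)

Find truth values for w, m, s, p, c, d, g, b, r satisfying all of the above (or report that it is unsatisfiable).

Unit clause (¬b) forces b = False.
Unit clause (w) forces w = True.
Set m = True.
Try s = True:
  (¬c ∨ ¬s) forces c = False.
  (b ∨ c ∨ ¬d) forces d = False.
  clause (c ∨ d ∨ ¬w) is falsified — backtrack.
So s = False.
  then (c ∨ s ∨ ¬w) forces c = True.
  then (d ∨ s) forces d = True.
  then (b ∨ ¬d ∨ ¬g ∨ ¬m) forces g = False.
  then (p ∨ s) forces p = True.
  then (¬m ∨ ¬p ∨ ¬r) forces r = False.
All clauses satisfied.

w=T; m=T; s=F; p=T; c=T; d=T; g=F; b=F; r=F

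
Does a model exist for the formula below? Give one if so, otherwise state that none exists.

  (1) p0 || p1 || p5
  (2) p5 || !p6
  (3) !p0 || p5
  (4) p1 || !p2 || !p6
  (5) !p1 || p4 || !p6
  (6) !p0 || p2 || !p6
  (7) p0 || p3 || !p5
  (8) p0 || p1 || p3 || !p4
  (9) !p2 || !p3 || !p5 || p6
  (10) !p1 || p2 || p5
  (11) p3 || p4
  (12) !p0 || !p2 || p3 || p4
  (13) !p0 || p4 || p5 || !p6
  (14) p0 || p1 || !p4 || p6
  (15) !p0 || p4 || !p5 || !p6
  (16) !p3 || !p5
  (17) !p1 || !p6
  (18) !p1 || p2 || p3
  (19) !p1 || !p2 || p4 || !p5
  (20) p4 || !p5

p0=T; p1=F; p2=F; p3=F; p4=T; p5=T; p6=F

Set p0 = True.
  then (!p0 || p5) forces p5 = True.
  then (!p3 || !p5) forces p3 = False.
  then (p4 || !p5) forces p4 = True.
Set p1 = False.
Set p2 = False.
  then (!p0 || p2 || !p6) forces p6 = False.
All clauses satisfied.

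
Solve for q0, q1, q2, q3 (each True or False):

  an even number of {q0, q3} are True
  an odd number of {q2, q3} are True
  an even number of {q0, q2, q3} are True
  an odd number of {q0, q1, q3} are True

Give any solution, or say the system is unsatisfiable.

q0 = True, q1 = True, q2 = False, q3 = True

{q0, q3}: 2 true → even ✓
{q2, q3}: 1 true → odd ✓
{q0, q2, q3}: 2 true → even ✓
{q0, q1, q3}: 3 true → odd ✓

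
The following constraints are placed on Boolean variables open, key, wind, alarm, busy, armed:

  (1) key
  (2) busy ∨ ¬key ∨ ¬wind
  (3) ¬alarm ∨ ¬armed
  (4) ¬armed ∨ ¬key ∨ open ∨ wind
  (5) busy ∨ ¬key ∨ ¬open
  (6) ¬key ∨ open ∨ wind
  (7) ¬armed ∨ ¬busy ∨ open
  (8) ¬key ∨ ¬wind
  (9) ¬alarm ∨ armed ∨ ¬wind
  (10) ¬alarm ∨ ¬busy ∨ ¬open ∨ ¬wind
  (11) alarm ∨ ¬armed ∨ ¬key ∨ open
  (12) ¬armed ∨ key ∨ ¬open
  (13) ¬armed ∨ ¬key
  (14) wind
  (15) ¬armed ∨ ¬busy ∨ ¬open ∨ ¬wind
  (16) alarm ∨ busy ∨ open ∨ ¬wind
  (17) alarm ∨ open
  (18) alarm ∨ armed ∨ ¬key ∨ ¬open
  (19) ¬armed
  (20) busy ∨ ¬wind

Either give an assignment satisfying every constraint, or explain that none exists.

Case key = True:
  (¬key ∨ ¬wind) forces wind = False.
  Clause (wind) is falsified — contradiction.
Case key = False:
  Clause (key) is falsified — contradiction.
Both cases fail, so the formula is unsatisfiable.

UNSATISFIABLE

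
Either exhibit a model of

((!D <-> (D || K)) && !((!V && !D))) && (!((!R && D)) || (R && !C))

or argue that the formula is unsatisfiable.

K: True, C: True, D: False, R: False, V: True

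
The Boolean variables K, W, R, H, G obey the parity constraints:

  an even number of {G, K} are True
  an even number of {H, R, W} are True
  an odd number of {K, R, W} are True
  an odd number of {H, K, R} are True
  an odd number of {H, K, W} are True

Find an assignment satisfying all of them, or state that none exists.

K = True; W = False; R = False; H = False; G = True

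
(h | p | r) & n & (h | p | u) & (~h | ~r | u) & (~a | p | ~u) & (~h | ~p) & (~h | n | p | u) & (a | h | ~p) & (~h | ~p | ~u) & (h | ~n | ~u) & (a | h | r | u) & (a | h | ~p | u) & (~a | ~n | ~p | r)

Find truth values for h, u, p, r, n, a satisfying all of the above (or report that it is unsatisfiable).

h=F, u=F, p=T, r=T, n=T, a=T

Unit clause (n) forces n = True.
Set h = False.
  then (h | ~n | ~u) forces u = False.
  then (h | p | u) forces p = True.
  then (a | h | ~p) forces a = True.
  then (~a | ~n | ~p | r) forces r = True.
All clauses satisfied.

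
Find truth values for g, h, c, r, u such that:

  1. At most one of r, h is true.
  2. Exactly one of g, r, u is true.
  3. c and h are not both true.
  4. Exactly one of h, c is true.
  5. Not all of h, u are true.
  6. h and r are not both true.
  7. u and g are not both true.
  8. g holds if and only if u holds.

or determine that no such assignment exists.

g = False, h = False, c = True, r = True, u = False

  (1) {r, h}: 1 true — at most one ✓
  (2) {g, r, u}: 1 true — exactly one ✓
  (3) c=T, h=F — not both ✓
  (4) {h, c}: 1 true — exactly one ✓
  (5) {h, u}: 0/2 true — not all ✓
  (6) h=F, r=T — not both ✓
  (7) u=F, g=F — not both ✓
  (8) g=F, u=F — same ✓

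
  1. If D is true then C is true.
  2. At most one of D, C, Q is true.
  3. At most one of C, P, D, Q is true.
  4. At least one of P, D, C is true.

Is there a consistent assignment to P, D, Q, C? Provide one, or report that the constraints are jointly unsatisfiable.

P = True, D = False, Q = False, C = False

  (1) D=F ⇒ C: vacuous ✓
  (2) {D, C, Q}: 0 true — at most one ✓
  (3) {C, P, D, Q}: 1 true — at most one ✓
  (4) {P, D, C}: 1 true — at least one ✓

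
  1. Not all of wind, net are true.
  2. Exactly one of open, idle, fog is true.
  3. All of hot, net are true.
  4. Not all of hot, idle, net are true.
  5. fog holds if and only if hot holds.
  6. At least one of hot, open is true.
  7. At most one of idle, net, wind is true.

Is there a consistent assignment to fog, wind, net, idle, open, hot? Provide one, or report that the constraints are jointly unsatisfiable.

fog = True, wind = False, net = True, idle = False, open = False, hot = True

  (1) {wind, net}: 1/2 true — not all ✓
  (2) {open, idle, fog}: 1 true — exactly one ✓
  (3) {hot, net}: all 2 true ✓
  (4) {hot, idle, net}: 2/3 true — not all ✓
  (5) fog=T, hot=T — same ✓
  (6) {hot, open}: 1 true — at least one ✓
  (7) {idle, net, wind}: 1 true — at most one ✓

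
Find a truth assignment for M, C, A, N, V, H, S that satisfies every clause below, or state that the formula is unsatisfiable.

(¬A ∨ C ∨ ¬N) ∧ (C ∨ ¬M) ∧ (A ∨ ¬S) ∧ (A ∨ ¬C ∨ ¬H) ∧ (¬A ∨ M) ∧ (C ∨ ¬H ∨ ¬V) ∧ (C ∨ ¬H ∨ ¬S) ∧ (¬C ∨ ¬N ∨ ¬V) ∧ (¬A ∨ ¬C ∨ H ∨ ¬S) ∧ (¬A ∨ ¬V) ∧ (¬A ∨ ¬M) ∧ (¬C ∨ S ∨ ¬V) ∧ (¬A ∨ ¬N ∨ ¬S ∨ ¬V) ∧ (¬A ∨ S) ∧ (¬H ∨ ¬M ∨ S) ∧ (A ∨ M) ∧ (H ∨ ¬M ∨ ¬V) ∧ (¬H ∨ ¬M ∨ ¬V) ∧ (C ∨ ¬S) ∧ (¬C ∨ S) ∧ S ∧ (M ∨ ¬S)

Unsatisfiable — no assignment works.

Case A = True:
  (¬A ∨ M) forces M = True.
  Clause (¬A ∨ ¬M) is falsified — contradiction.
Case A = False:
  (A ∨ ¬S) forces S = False.
  Clause (S) is falsified — contradiction.
Both cases fail, so the formula is unsatisfiable.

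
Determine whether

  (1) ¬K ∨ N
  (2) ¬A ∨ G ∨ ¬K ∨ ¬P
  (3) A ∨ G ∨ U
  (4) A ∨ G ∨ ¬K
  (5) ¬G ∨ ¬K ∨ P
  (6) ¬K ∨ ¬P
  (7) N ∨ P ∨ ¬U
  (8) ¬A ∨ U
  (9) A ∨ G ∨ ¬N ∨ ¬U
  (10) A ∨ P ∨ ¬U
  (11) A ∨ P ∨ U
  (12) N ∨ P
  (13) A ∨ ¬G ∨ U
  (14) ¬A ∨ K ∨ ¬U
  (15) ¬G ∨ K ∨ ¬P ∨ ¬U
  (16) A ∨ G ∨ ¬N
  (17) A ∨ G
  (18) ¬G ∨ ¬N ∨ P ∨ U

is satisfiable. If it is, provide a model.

K=T, P=F, N=T, G=F, U=T, A=T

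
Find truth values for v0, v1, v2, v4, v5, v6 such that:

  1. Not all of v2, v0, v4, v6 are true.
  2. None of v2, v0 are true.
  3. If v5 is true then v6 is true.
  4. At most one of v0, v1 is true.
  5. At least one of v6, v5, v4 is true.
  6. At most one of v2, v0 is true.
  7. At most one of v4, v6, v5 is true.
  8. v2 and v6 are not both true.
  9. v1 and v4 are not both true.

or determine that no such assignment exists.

v0 = False, v1 = False, v2 = False, v4 = True, v5 = False, v6 = False

  (1) {v2, v0, v4, v6}: 1/4 true — not all ✓
  (2) {v2, v0}: 0 true — none ✓
  (3) v5=F ⇒ v6: vacuous ✓
  (4) {v0, v1}: 0 true — at most one ✓
  (5) {v6, v5, v4}: 1 true — at least one ✓
  (6) {v2, v0}: 0 true — at most one ✓
  (7) {v4, v6, v5}: 1 true — at most one ✓
  (8) v2=F, v6=F — not both ✓
  (9) v1=F, v4=T — not both ✓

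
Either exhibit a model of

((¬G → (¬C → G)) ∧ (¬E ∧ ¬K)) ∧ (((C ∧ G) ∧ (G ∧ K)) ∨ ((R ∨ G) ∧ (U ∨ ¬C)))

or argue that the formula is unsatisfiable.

C = True; R = True; U = True; E = False; K = False; G = True

  (¬G → (¬C → G)) ∧ (¬E ∧ ¬K) = True
    ¬G → (¬C → G) = True
      ¬G = False
      ¬C → G = True
        ¬C = False
    ¬E ∧ ¬K = True
      ¬E = True
      ¬K = True
  ((C ∧ G) ∧ (G ∧ K)) ∨ ((R ∨ G) ∧ (U ∨ ¬C)) = True
    (C ∧ G) ∧ (G ∧ K) = False
      C ∧ G = True
      G ∧ K = False
    (R ∨ G) ∧ (U ∨ ¬C) = True
      R ∨ G = True
      U ∨ ¬C = True
        ¬C = False
Both conjuncts True, so the formula holds.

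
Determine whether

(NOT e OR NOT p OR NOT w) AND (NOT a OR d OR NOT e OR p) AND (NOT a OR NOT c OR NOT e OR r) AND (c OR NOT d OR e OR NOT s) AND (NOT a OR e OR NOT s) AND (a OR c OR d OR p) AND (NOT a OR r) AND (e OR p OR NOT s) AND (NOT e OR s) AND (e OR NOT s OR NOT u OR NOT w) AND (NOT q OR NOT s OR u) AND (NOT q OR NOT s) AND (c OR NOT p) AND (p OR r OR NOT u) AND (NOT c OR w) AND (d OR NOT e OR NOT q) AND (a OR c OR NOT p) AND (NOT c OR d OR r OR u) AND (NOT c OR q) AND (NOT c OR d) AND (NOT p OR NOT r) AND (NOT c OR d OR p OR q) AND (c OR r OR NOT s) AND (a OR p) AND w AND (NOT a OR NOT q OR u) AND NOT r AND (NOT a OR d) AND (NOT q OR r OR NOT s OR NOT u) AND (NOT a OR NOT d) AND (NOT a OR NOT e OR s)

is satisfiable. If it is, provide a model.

Unit clause (w) forces w = True.
Unit clause (NOT r) forces r = False.
In (NOT a OR r) only NOT a is left, so a = False.
In (a OR p) only p is left, so p = True.
In (NOT e OR NOT p OR NOT w) only NOT e is left, so e = False.
In (c OR NOT p) only c is left, so c = True.
In (NOT c OR q) only q is left, so q = True.
In (NOT c OR d) only d is left, so d = True.
In (NOT q OR NOT s) only NOT s is left, so s = False.
Set u = False.
All clauses satisfied.

u: False, s: False, w: True, e: False, c: True, r: False, d: True, p: True, a: False, q: True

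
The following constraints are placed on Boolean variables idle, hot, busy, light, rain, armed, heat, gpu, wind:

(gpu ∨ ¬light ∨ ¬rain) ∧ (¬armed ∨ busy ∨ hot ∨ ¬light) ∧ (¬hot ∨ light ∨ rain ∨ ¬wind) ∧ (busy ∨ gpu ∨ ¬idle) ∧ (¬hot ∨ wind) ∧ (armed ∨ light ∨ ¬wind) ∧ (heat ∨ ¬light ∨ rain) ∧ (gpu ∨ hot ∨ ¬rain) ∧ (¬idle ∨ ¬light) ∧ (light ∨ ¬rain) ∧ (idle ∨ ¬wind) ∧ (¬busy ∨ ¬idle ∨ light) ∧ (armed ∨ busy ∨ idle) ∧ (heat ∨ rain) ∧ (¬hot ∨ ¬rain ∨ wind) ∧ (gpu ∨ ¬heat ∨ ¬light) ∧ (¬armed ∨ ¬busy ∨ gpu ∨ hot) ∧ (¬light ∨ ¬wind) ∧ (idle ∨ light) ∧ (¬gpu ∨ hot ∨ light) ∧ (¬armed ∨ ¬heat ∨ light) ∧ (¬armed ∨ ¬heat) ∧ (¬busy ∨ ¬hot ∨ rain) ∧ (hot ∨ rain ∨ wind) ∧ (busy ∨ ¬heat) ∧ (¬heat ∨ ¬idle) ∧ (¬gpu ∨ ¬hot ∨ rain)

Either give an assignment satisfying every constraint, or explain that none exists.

idle = False, hot = False, busy = True, light = True, rain = True, armed = True, heat = False, gpu = True, wind = False

Set idle = False.
  then (idle ∨ ¬wind) forces wind = False.
  then (idle ∨ light) forces light = True.
  then (¬hot ∨ wind) forces hot = False.
  then (hot ∨ rain ∨ wind) forces rain = True.
  then (gpu ∨ ¬light ∨ ¬rain) forces gpu = True.
Try busy = False:
  (¬armed ∨ busy ∨ hot ∨ ¬light) forces armed = False.
  clause (armed ∨ busy ∨ idle) is falsified — backtrack.
So busy = True.
Set armed = True.
  then (¬armed ∨ ¬heat) forces heat = False.
All clauses satisfied.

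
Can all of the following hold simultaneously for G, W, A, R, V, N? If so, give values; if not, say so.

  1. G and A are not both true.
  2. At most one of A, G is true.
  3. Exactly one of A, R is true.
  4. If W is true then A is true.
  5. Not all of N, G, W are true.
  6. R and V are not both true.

G = False, W = False, A = False, R = True, V = False, N = False

  (1) G=F, A=F — not both ✓
  (2) {A, G}: 0 true — at most one ✓
  (3) {A, R}: 1 true — exactly one ✓
  (4) W=F ⇒ A: vacuous ✓
  (5) {N, G, W}: 0/3 true — not all ✓
  (6) R=T, V=F — not both ✓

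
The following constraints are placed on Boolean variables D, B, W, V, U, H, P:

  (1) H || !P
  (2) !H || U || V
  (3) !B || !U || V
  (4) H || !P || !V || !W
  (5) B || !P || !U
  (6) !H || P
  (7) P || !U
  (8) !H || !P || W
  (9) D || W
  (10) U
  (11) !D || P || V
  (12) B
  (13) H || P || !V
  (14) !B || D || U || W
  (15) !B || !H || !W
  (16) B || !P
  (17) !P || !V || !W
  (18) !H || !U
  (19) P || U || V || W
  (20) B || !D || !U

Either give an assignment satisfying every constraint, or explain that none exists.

Case U = True:
  (P || !U) forces P = True.
  (H || !P) forces H = True.
  Clause (!H || !U) is falsified — contradiction.
Case U = False:
  Clause (U) is falsified — contradiction.
Both cases fail, so the formula is unsatisfiable.

Unsatisfiable — no assignment works.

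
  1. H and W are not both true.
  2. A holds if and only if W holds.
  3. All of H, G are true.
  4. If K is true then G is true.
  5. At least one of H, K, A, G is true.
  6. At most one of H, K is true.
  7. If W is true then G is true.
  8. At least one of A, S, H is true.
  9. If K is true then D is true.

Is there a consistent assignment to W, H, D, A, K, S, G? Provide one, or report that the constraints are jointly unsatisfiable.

W = False; H = True; D = False; A = False; K = False; S = True; G = True

  (1) H=T, W=F — not both ✓
  (2) A=F, W=F — same ✓
  (3) {H, G}: all 2 true ✓
  (4) K=F ⇒ G: vacuous ✓
  (5) {H, K, A, G}: 2 true — at least one ✓
  (6) {H, K}: 1 true — at most one ✓
  (7) W=F ⇒ G: vacuous ✓
  (8) {A, S, H}: 2 true — at least one ✓
  (9) K=F ⇒ D: vacuous ✓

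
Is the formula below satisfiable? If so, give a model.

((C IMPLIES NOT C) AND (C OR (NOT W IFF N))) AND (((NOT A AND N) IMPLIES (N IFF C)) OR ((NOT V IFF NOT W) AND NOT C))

W: True, A: False, V: True, N: False, C: False

  (C IMPLIES NOT C) AND (C OR (NOT W IFF N)) = True
    C IMPLIES NOT C = True
      NOT C = True
    C OR (NOT W IFF N) = True
      NOT W IFF N = True
        NOT W = False
  ((NOT A AND N) IMPLIES (N IFF C)) OR ((NOT V IFF NOT W) AND NOT C) = True
    (NOT A AND N) IMPLIES (N IFF C) = True
      NOT A AND N = False
        NOT A = True
      N IFF C = True
    (NOT V IFF NOT W) AND NOT C = True
      NOT V IFF NOT W = True
        NOT V = False
        NOT W = False
      NOT C = True
Both conjuncts True, so the formula holds.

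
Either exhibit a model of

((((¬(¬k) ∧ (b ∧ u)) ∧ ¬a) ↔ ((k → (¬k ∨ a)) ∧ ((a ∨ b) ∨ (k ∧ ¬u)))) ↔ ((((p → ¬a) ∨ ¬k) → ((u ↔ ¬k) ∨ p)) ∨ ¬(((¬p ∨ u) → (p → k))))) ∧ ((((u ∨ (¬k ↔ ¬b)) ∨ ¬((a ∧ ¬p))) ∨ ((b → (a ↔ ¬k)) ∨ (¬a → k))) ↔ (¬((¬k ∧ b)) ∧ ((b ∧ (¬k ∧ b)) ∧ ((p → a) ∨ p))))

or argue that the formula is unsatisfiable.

The conjunct (((u ∨ (¬k ↔ ¬b)) ∨ ¬((a ∧ ¬p))) ∨ ((b → (a ↔ ¬k)) ∨ (¬a → k))) ↔ (¬((¬k ∧ b)) ∧ ((b ∧ (¬k ∧ b)) ∧ ((p → a) ∨ p))) is unsatisfiable on its own:
  k = True: this becomes (((u ∨ b) ∨ ¬((a ∧ ¬p))) ∨ True) ↔ (True ∧ False) = False.
  k = False: simplifies to (((u ∨ ¬b) ∨ ¬((a ∧ ¬p))) ∨ ((b → a) ∨ a)) ↔ (¬b ∧ ((b ∧ b) ∧ ((p → a) ∨ p))).
    b = True: simplifies to ¬(((u ∨ ¬((a ∧ ¬p))) ∨ (a ∨ a))).
      a = True: this becomes ¬(((u ∨ ¬(¬p)) ∨ True)) = False.
      a = False: this becomes ¬((True ∨ False)) = False.
    b = False: this becomes (True ∨ True) ↔ (True ∧ False) = False.
So the whole conjunction is unsatisfiable.

The formula is unsatisfiable.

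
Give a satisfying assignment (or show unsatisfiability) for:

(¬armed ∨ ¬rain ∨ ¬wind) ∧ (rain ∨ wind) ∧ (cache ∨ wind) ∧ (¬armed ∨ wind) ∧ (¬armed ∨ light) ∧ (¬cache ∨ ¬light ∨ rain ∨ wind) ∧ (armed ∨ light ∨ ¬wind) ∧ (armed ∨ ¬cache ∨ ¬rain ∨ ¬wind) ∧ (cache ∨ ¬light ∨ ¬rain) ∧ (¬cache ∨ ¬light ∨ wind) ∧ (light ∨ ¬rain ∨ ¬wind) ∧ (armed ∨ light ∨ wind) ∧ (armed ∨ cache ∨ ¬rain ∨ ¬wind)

light: True, cache: False, armed: True, wind: True, rain: False

Try light = False:
  (¬armed ∨ light) forces armed = False.
  (armed ∨ light ∨ ¬wind) forces wind = False.
  clause (armed ∨ light ∨ wind) is falsified — backtrack.
So light = True.
Set cache = False.
  then (cache ∨ wind) forces wind = True.
  then (cache ∨ ¬light ∨ ¬rain) forces rain = False.
Set armed = True.
All clauses satisfied.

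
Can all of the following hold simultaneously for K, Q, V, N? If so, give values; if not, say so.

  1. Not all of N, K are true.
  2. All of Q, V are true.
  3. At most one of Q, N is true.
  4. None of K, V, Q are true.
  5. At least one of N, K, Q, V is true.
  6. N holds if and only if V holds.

Unsatisfiable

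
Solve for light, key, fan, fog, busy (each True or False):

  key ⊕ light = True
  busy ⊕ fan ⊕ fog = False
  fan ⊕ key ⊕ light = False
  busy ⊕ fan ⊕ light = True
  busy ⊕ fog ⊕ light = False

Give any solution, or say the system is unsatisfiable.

light: True, key: False, fan: True, fog: False, busy: True

key ⊕ light = F ⊕ T = True ✓
busy ⊕ fan ⊕ fog = T ⊕ T ⊕ F = False ✓
fan ⊕ key ⊕ light = T ⊕ F ⊕ T = False ✓
busy ⊕ fan ⊕ light = T ⊕ T ⊕ T = True ✓
busy ⊕ fog ⊕ light = T ⊕ F ⊕ T = False ✓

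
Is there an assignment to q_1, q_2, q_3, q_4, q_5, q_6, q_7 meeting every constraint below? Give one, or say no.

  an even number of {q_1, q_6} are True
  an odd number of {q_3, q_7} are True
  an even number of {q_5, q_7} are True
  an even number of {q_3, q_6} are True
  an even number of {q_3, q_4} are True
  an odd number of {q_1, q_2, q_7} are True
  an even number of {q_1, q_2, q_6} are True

q_1: True; q_2: False; q_3: True; q_4: True; q_5: False; q_6: True; q_7: False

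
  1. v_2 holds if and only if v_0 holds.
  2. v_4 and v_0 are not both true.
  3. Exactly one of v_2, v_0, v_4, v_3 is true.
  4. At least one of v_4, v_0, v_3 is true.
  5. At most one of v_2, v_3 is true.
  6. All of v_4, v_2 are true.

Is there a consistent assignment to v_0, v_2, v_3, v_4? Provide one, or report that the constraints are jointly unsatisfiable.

The formula is unsatisfiable.

Case v_2 = True:
  (1) with v_2=T forces v_0 = True.
  Constraint (3) is violated (v_2=T, v_0=T) — contradiction.
Case v_2 = False:
  Constraint (6) is violated (v_2=F) — contradiction.
Both cases fail — unsatisfiable.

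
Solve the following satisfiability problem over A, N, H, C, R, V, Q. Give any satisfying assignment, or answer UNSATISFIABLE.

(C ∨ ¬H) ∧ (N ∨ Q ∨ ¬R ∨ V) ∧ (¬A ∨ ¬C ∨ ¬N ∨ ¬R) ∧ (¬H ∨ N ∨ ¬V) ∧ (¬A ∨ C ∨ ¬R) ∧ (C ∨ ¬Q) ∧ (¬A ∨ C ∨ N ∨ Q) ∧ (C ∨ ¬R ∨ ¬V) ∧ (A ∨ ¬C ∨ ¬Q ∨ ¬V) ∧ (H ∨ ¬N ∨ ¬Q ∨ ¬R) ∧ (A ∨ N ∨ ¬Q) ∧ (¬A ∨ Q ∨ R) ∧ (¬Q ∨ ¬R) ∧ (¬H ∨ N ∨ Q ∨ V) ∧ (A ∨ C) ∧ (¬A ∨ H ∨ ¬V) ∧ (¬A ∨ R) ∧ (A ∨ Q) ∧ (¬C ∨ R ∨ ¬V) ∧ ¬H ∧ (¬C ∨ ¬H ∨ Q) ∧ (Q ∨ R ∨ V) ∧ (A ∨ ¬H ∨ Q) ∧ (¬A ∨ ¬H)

A = False; N = True; H = False; C = True; R = False; V = False; Q = True

Unit clause (¬H) forces H = False.
Set A = False.
  then (A ∨ C) forces C = True.
  then (A ∨ Q) forces Q = True.
  then (A ∨ ¬C ∨ ¬Q ∨ ¬V) forces V = False.
  then (A ∨ N ∨ ¬Q) forces N = True.
  then (¬Q ∨ ¬R) forces R = False.
All clauses satisfied.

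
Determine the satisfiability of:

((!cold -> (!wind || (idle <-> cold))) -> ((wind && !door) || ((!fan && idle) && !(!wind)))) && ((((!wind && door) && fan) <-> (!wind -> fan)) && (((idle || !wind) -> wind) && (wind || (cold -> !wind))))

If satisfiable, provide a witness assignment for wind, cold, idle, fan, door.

Case wind = True: the conjunct ((!wind && door) && fan) <-> (!wind -> fan) becomes (False && fan) <-> (False -> fan) = False.
Case wind = False: the conjunct (!cold -> (!wind || (idle <-> cold))) -> ((wind && !door) || ((!fan && idle) && !(!wind))) becomes (!cold -> True) -> (False || False) = False.
Both cases fail — unsatisfiable.

Unsatisfiable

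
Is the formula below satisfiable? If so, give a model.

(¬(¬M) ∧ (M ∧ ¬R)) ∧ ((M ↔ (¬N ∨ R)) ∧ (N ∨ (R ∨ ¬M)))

Case M = True: the formula simplifies to ¬R ∧ ((¬N ∨ R) ∧ (N ∨ R)).
  R = True: the conjunct ¬R is False.
  R = False: simplifies to ¬N ∧ N.
    N = True: the conjunct ¬N is False.
    N = False: the conjunct N is False.
Case M = False: the conjunct ¬(¬M) becomes ¬(¬False) = False.
Both cases fail — unsatisfiable.

Unsatisfiable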